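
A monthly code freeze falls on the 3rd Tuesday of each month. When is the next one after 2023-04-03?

April 2023 starts on a Saturday; its first Tuesday is the 4th, so the 3rd Tuesday is the 18th — 2023-04-18.
2023-04-18 is after 2023-04-03, so that is the next one.

2023-04-18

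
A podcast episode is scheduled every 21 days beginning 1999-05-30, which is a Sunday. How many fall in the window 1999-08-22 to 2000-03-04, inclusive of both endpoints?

10

Occurrences land 21·i days after 1999-05-30 for i = 0, 1, 2, …
1999-08-22 is 84 days after the start; 84 ÷ 21 = 4 remainder 0. First occurrence in the window: #5 on 1999-08-22 (4×21 = 84 days in).
2000-03-04 is 279 days after the start; 279 ÷ 21 = 13 remainder 6. Last occurrence in the window: #14 on 2000-02-27.
Occurrences #5 through #14: 10 in total.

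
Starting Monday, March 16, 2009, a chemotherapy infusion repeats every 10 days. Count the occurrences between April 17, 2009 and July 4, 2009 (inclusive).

Occurrences land 10·i days after March 16, 2009 for i = 0, 1, 2, …
April 17, 2009 is 32 days after the start; 32 ÷ 10 = 3 remainder 2; since the remainder is 2, round up to i = 4. First occurrence in the window: #5 on April 25, 2009 (4×10 = 40 days in).
July 4, 2009 is 110 days after the start; 110 ÷ 10 = 11 remainder 0. Last occurrence in the window: #12 on July 4, 2009.
Occurrences #5 through #12: 8 in total.

8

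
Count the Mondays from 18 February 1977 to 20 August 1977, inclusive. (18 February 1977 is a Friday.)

26

18 February 1977 is a Friday; the first Monday on or after it is 21 February 1977 (3 days later).
From 21 February 1977 to 20 August 1977: 7 + 31 + 30 + 31 + 30 + 31 + 20 = 180 days (rest of February, March, April, May, June, July, August).
180 ÷ 7 = 25 full weeks with remainder 5, so 25 more Mondays after the first → 26.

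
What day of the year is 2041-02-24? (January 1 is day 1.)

Days in months before February: 31 = 31.
Plus 24 days into February → day 55.

55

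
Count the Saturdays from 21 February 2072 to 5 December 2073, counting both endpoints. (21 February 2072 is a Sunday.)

21 February 2072 is a Sunday; the first Saturday on or after it is 27 February 2072 (6 days later).
From 27 February 2072 to 5 December 2073: 308 + 339 = 647 days (rest of 2072, to 5 December 2073 in 2073).
647 ÷ 7 = 92 full weeks with remainder 3, so 92 more Saturdays after the first → 93.

93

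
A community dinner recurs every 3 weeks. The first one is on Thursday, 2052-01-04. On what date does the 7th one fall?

The 7th occurrence is 6 intervals after the first: 6 × 21 = 126 days after 2052-01-04.
January has 31 days — 27 days to the end of January leaves 99.
February has 29 days (70 left).
March has 31 days (39 left).
April has 30 days (9 left).
9 days into May → 2052-05-09.

2052-05-09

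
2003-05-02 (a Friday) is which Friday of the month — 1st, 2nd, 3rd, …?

1st

Day 2 falls in week ⌈2/7⌉ of the month.
Days 1–7 hold the 1st Friday, 8–14 the 2nd, 15–21 the 3rd, 22–28 the 4th, 29–31 the 5th.
2 is in the range for the 1st.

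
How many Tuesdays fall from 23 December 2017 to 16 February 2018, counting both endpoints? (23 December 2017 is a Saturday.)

23 December 2017 is a Saturday; the first Tuesday on or after it is 26 December 2017 (3 days later).
From 26 December 2017 to 16 February 2018: 5 + 31 + 16 = 52 days (rest of December, January, February).
52 ÷ 7 = 7 full weeks with remainder 3, so 7 more Tuesdays after the first → 8.

8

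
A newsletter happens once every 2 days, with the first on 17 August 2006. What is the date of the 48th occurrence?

19 November 2006

The 48th occurrence is 47 intervals after the first: 47 × 2 = 94 days after 17 August 2006.
August has 31 days — 14 days to the end of August leaves 80.
September has 30 days (50 left).
October has 31 days (19 left).
19 days into November → 19 November 2006.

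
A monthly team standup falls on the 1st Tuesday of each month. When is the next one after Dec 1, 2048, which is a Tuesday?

Jan 5, 2049

Dec 2048 starts on a Tuesday, so its 1st Tuesday is Dec 1, 2048.
That is not after Dec 1, 2048, so look at Jan 2049.
Jan 2049 starts on a Friday, so its 1st Tuesday is Jan 5, 2049 (4 days in).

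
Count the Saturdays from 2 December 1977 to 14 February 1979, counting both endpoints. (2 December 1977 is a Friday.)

63

2 December 1977 is a Friday; the first Saturday on or after it is 3 December 1977 (1 day later).
From 3 December 1977 to 14 February 1979: 28 + 365 + 45 = 438 days (rest of 1977, 1978, to 14 February 1979 in 1979).
438 ÷ 7 = 62 full weeks with remainder 4, so 62 more Saturdays after the first → 63.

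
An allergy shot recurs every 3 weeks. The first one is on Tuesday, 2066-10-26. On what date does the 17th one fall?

The 17th occurrence is 16 intervals after the first: 16 × 21 = 336 days after 2066-10-26.
October has 31 days — 5 days to the end of October leaves 331.
November has 30 days (301 left).
December has 31 days (270 left).
January has 31 days (239 left).
February has 28 days (211 left).
March has 31 days (180 left).
April has 30 days (150 left).
May has 31 days (119 left).
June has 30 days (89 left).
July has 31 days (58 left).
August has 31 days (27 left).
27 days into September → 2067-09-27.

2067-09-27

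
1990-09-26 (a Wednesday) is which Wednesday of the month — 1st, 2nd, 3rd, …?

4th

Day 26 falls in week ⌈26/7⌉ of the month.
Days 1–7 hold the 1st Wednesday, 8–14 the 2nd, 15–21 the 3rd, 22–28 the 4th, 29–31 the 5th.
26 is in the range for the 4th.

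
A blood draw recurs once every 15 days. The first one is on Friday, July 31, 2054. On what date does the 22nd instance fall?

June 11, 2055

The 22nd occurrence is 21 intervals after the first: 21 × 15 = 315 days after July 31, 2054.
July has 31 days — 0 days to the end of July leaves 315.
August has 31 days (284 left).
September has 30 days (254 left).
October has 31 days (223 left).
November has 30 days (193 left).
December has 31 days (162 left).
January has 31 days (131 left).
February has 28 days (103 left).
March has 31 days (72 left).
April has 30 days (42 left).
May has 31 days (11 left).
11 days into June → June 11, 2055.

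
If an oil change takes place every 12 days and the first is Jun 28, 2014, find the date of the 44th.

Nov 26, 2015

The 44th occurrence is 43 intervals after the first: 43 × 12 = 516 days after Jun 28, 2014.
Jun has 30 days — 2 days to the end of Jun leaves 514.
From end of Jun to end of 2014 is 184 days (330 left).
Jan has 31 days (299 left).
Feb has 28 days (271 left).
Mar has 31 days (240 left).
Apr has 30 days (210 left).
May has 31 days (179 left).
Jun has 30 days (149 left).
Jul has 31 days (118 left).
Aug has 31 days (87 left).
Sep has 30 days (57 left).
Oct has 31 days (26 left).
26 days into Nov → Nov 26, 2015.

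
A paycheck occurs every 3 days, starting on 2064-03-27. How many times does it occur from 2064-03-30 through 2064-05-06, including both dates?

13

Occurrences land 3·i days after 2064-03-27 for i = 0, 1, 2, …
2064-03-30 is 3 days after the start; 3 ÷ 3 = 1 remainder 0. First occurrence in the window: #2 on 2064-03-30 (1×3 = 3 days in).
2064-05-06 is 40 days after the start; 40 ÷ 3 = 13 remainder 1. Last occurrence in the window: #14 on 2064-05-05.
Occurrences #2 through #14: 13 in total.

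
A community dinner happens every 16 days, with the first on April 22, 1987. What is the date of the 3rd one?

May 24, 1987

The 3rd occurrence is 2 intervals after the first: 2 × 16 = 32 days after April 22, 1987.
April has 30 days — 8 days to the end of April leaves 24.
24 days into May → May 24, 1987.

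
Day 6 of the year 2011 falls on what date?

Jan 6, 2011

6 into Jan → Jan 6.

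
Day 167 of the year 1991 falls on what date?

January has 31 days (167 − 31 = 136 remain).
February has 28 days (136 − 28 = 108 remain).
March has 31 days (108 − 31 = 77 remain).
April has 30 days (77 − 30 = 47 remain).
May has 31 days (47 − 31 = 16 remain).
16 into June → June 16.

1991-06-16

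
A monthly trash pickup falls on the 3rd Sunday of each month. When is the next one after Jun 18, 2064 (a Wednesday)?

Jul 20, 2064

Jun 2064 starts on a Sunday; its first Sunday is the 1st, so the 3rd Sunday is the 15th — Jun 15, 2064.
That is not after Jun 18, 2064, so look at Jul 2064.
Jul 2064 starts on a Tuesday; its first Sunday is the 6th, so the 3rd Sunday is the 20th — Jul 20, 2064.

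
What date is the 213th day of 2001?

Jan has 31 days (213 − 31 = 182 remain).
Feb has 28 days (182 − 28 = 154 remain).
Mar has 31 days (154 − 31 = 123 remain).
Apr has 30 days (123 − 30 = 93 remain).
May has 31 days (93 − 31 = 62 remain).
Jun has 30 days (62 − 30 = 32 remain).
Jul has 31 days (32 − 31 = 1 remain).
1 into Aug → Aug 1.

Aug 1, 2001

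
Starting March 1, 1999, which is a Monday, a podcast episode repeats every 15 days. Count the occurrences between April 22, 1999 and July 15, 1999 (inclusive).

Occurrences land 15·i days after March 1, 1999 for i = 0, 1, 2, …
April 22, 1999 is 52 days after the start; 52 ÷ 15 = 3 remainder 7; since the remainder is 7, round up to i = 4. First occurrence in the window: #5 on April 30, 1999 (4×15 = 60 days in).
July 15, 1999 is 136 days after the start; 136 ÷ 15 = 9 remainder 1. Last occurrence in the window: #10 on July 14, 1999.
Occurrences #5 through #10: 6 in total.

6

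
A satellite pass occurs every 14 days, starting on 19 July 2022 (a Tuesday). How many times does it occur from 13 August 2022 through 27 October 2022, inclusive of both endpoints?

Occurrences land 14·i days after 19 July 2022 for i = 0, 1, 2, …
13 August 2022 is 25 days after the start; 25 ÷ 14 = 1 remainder 11; since the remainder is 11, round up to i = 2. First occurrence in the window: #3 on 16 August 2022 (2×14 = 28 days in).
27 October 2022 is 100 days after the start; 100 ÷ 14 = 7 remainder 2. Last occurrence in the window: #8 on 25 October 2022.
Occurrences #3 through #8: 6 in total.

6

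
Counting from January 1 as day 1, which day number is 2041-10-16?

289

Days in months before October: 31 + 28 + 31 + 30 + 31 + 30 + 31 + 31 + 30 = 273.
Plus 16 days into October → day 289.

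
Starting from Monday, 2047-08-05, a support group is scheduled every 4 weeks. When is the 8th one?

2048-02-17

The 8th occurrence is 7 intervals after the first: 7 × 28 = 196 days after 2047-08-05.
August has 31 days — 26 days to the end of August leaves 170.
September has 30 days (140 left).
October has 31 days (109 left).
November has 30 days (79 left).
December has 31 days (48 left).
January has 31 days (17 left).
17 days into February → 2048-02-17.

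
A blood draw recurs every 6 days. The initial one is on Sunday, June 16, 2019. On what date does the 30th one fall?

December 7, 2019

The 30th occurrence is 29 intervals after the first: 29 × 6 = 174 days after June 16, 2019.
June has 30 days — 14 days to the end of June leaves 160.
July has 31 days (129 left).
August has 31 days (98 left).
September has 30 days (68 left).
October has 31 days (37 left).
November has 30 days (7 left).
7 days into December → December 7, 2019.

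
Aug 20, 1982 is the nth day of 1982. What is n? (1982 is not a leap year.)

232

Days in months before Aug: 31 + 28 + 31 + 30 + 31 + 30 + 31 = 212.
Plus 20 days into Aug → day 232.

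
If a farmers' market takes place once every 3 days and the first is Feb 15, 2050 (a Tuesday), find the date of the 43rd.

The 43rd occurrence is 42 intervals after the first: 42 × 3 = 126 days after Feb 15, 2050.
Feb has 28 days — 13 days to the end of Feb leaves 113.
Mar has 31 days (82 left).
Apr has 30 days (52 left).
May has 31 days (21 left).
21 days into Jun → Jun 21, 2050.

Jun 21, 2050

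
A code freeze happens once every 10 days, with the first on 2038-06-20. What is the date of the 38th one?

2039-06-25

The 38th occurrence is 37 intervals after the first: 37 × 10 = 370 days after 2038-06-20.
June has 30 days — 10 days to the end of June leaves 360.
July has 31 days (329 left).
August has 31 days (298 left).
September has 30 days (268 left).
October has 31 days (237 left).
November has 30 days (207 left).
December has 31 days (176 left).
January has 31 days (145 left).
February has 28 days (117 left).
March has 31 days (86 left).
April has 30 days (56 left).
May has 31 days (25 left).
25 days into June → 2039-06-25.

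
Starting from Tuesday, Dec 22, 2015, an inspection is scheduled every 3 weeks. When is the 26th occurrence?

The 26th occurrence is 25 intervals after the first: 25 × 21 = 525 days after Dec 22, 2015.
Dec has 31 days — 9 days to the end of Dec leaves 516.
2016 has 366 days (150 left).
Jan has 31 days (119 left).
Feb has 28 days (91 left).
Mar has 31 days (60 left).
Apr has 30 days (30 left).
30 days into May → May 30, 2017.

May 30, 2017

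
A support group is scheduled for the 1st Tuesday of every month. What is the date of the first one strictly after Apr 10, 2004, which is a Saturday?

Apr 2004 starts on a Thursday, so its 1st Tuesday is Apr 6, 2004 (5 days in).
That is not after Apr 10, 2004, so look at May 2004.
May 2004 starts on a Saturday, so its 1st Tuesday is May 4, 2004 (3 days in).

May 4, 2004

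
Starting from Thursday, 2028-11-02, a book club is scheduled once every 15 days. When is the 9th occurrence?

2029-03-02

The 9th occurrence is 8 intervals after the first: 8 × 15 = 120 days after 2028-11-02.
November has 30 days — 28 days to the end of November leaves 92.
December has 31 days (61 left).
January has 31 days (30 left).
February has 28 days (2 left).
2 days into March → 2029-03-02.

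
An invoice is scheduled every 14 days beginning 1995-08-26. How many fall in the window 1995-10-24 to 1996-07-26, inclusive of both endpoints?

19

Occurrences land 14·i days after 1995-08-26 for i = 0, 1, 2, …
1995-10-24 is 59 days after the start; 59 ÷ 14 = 4 remainder 3; since the remainder is 3, round up to i = 5. First occurrence in the window: #6 on 1995-11-04 (5×14 = 70 days in).
1996-07-26 is 335 days after the start; 335 ÷ 14 = 23 remainder 13. Last occurrence in the window: #24 on 1996-07-13.
Occurrences #6 through #24: 19 in total.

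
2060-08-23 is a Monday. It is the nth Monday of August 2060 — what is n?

Day 23 falls in week ⌈23/7⌉ of the month.
Days 1–7 hold the 1st Monday, 8–14 the 2nd, 15–21 the 3rd, 22–28 the 4th, 29–31 the 5th.
23 is in the range for the 4th.

4th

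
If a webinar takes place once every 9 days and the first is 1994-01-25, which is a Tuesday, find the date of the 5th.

The 5th occurrence is 4 intervals after the first: 4 × 9 = 36 days after 1994-01-25.
January has 31 days — 6 days to the end of January leaves 30.
February has 28 days (2 left).
2 days into March → 1994-03-02.

1994-03-02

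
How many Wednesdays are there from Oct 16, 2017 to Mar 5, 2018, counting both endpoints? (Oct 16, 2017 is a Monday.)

20

Oct 16, 2017 is a Monday; the first Wednesday on or after it is Oct 18, 2017 (2 days later).
From Oct 18, 2017 to Mar 5, 2018: 13 + 30 + 31 + 31 + 28 + 5 = 138 days (rest of Oct, Nov, Dec, Jan, Feb, Mar).
138 ÷ 7 = 19 full weeks with remainder 5, so 19 more Wednesdays after the first → 20.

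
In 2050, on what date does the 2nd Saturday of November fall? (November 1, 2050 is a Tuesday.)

November 2050 begins on a Tuesday, so the first Saturday is November 5 (4 days later).
The 2nd Saturday is 1 weeks later: 5 + 7 = 12.

November 12, 2050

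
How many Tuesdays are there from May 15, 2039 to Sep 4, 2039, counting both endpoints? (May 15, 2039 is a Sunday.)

16

May 15, 2039 is a Sunday; the first Tuesday on or after it is May 17, 2039 (2 days later).
From May 17, 2039 to Sep 4, 2039: 14 + 30 + 31 + 31 + 4 = 110 days (rest of May, Jun, Jul, Aug, Sep).
110 ÷ 7 = 15 full weeks with remainder 5, so 15 more Tuesdays after the first → 16.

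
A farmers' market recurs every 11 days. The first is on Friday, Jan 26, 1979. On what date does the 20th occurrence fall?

The 20th occurrence is 19 intervals after the first: 19 × 11 = 209 days after Jan 26, 1979.
Jan has 31 days — 5 days to the end of Jan leaves 204.
Feb has 28 days (176 left).
Mar has 31 days (145 left).
Apr has 30 days (115 left).
May has 31 days (84 left).
Jun has 30 days (54 left).
Jul has 31 days (23 left).
23 days into Aug → Aug 23, 1979.

Aug 23, 1979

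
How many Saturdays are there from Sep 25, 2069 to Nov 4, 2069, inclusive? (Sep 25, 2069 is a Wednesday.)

Sep 25, 2069 is a Wednesday; the first Saturday on or after it is Sep 28, 2069 (3 days later).
From Sep 28, 2069 to Nov 4, 2069: 2 + 31 + 4 = 37 days (rest of Sep, Oct, Nov).
37 ÷ 7 = 5 full weeks with remainder 2, so 5 more Saturdays after the first → 6.

6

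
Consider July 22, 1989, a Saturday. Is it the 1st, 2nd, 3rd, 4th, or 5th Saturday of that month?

Day 22 falls in week ⌈22/7⌉ of the month.
Days 1–7 hold the 1st Saturday, 8–14 the 2nd, 15–21 the 3rd, 22–28 the 4th, 29–31 the 5th.
22 is in the range for the 4th.

4th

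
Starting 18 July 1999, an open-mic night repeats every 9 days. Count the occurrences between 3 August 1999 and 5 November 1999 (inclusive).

Occurrences land 9·i days after 18 July 1999 for i = 0, 1, 2, …
3 August 1999 is 16 days after the start; 16 ÷ 9 = 1 remainder 7; since the remainder is 7, round up to i = 2. First occurrence in the window: #3 on 5 August 1999 (2×9 = 18 days in).
5 November 1999 is 110 days after the start; 110 ÷ 9 = 12 remainder 2. Last occurrence in the window: #13 on 3 November 1999.
Occurrences #3 through #13: 11 in total.

11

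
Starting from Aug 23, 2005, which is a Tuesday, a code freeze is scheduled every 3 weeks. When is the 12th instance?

The 12th occurrence is 11 intervals after the first: 11 × 21 = 231 days after Aug 23, 2005.
Aug has 31 days — 8 days to the end of Aug leaves 223.
Sep has 30 days (193 left).
Oct has 31 days (162 left).
Nov has 30 days (132 left).
Dec has 31 days (101 left).
Jan has 31 days (70 left).
Feb has 28 days (42 left).
Mar has 31 days (11 left).
11 days into Apr → Apr 11, 2006.

Apr 11, 2006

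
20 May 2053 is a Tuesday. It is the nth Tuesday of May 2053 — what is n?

Day 20 falls in week ⌈20/7⌉ of the month.
Days 1–7 hold the 1st Tuesday, 8–14 the 2nd, 15–21 the 3rd, 22–28 the 4th, 29–31 the 5th.
20 is in the range for the 3rd.

3rd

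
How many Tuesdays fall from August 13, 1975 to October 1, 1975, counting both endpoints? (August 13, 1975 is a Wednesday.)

7

August 13, 1975 is a Wednesday; the first Tuesday on or after it is August 19, 1975 (6 days later).
From August 19, 1975 to October 1, 1975: 12 + 30 + 1 = 43 days (rest of August, September, October).
43 ÷ 7 = 6 full weeks with remainder 1, so 6 more Tuesdays after the first → 7.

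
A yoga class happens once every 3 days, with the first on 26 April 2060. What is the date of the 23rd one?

1 July 2060

The 23rd occurrence is 22 intervals after the first: 22 × 3 = 66 days after 26 April 2060.
April has 30 days — 4 days to the end of April leaves 62.
May has 31 days (31 left).
June has 30 days (1 left).
1 day into July → 1 July 2060.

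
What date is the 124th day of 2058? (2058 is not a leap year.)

May 4, 2058

Jan has 31 days (124 − 31 = 93 remain).
Feb has 28 days (93 − 28 = 65 remain).
Mar has 31 days (65 − 31 = 34 remain).
Apr has 30 days (34 − 30 = 4 remain).
4 into May → May 4.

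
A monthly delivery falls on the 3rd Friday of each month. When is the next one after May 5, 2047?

May 2047 starts on a Wednesday; its first Friday is the 3rd, so the 3rd Friday is the 17th — May 17, 2047.
May 17, 2047 is after May 5, 2047, so that is the next one.

May 17, 2047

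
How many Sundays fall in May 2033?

May 1, 2033 is a Sunday; the first Sunday on or after it is May 1, 2033.
From May 1, 2033 to May 31, 2033 is 31 − 1 = 30 days.
30 ÷ 7 = 4 full weeks with remainder 2, so 4 more Sundays after the first → 5.

5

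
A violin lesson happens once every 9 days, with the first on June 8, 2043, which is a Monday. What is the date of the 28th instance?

February 6, 2044

The 28th occurrence is 27 intervals after the first: 27 × 9 = 243 days after June 8, 2043.
June has 30 days — 22 days to the end of June leaves 221.
July has 31 days (190 left).
August has 31 days (159 left).
September has 30 days (129 left).
October has 31 days (98 left).
November has 30 days (68 left).
December has 31 days (37 left).
January has 31 days (6 left).
6 days into February → February 6, 2044.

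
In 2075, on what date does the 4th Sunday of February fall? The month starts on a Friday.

February 2075 begins on a Friday, so the first Sunday is February 3 (2 days later).
The 4th Sunday is 3 weeks later: 3 + 21 = 24.

24 February 2075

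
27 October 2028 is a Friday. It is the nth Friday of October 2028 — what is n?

Day 27 falls in week ⌈27/7⌉ of the month.
Days 1–7 hold the 1st Friday, 8–14 the 2nd, 15–21 the 3rd, 22–28 the 4th, 29–31 the 5th.
27 is in the range for the 4th.

4th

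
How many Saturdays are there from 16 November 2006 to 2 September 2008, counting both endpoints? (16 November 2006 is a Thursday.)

94

16 November 2006 is a Thursday; the first Saturday on or after it is 18 November 2006 (2 days later).
From 18 November 2006 to 2 September 2008: 43 + 365 + 246 = 654 days (rest of 2006, 2007, to 2 September 2008 in 2008).
654 ÷ 7 = 93 full weeks with remainder 3, so 93 more Saturdays after the first → 94.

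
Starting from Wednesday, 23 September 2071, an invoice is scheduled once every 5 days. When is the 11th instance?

The 11th occurrence is 10 intervals after the first: 10 × 5 = 50 days after 23 September 2071.
September has 30 days — 7 days to the end of September leaves 43.
October has 31 days (12 left).
12 days into November → 12 November 2071.

12 November 2071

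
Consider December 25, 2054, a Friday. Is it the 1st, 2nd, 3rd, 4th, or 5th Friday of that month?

4th

Day 25 falls in week ⌈25/7⌉ of the month.
Days 1–7 hold the 1st Friday, 8–14 the 2nd, 15–21 the 3rd, 22–28 the 4th, 29–31 the 5th.
25 is in the range for the 4th.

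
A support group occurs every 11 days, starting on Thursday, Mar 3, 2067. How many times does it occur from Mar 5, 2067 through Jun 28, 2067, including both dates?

Occurrences land 11·i days after Mar 3, 2067 for i = 0, 1, 2, …
Mar 5, 2067 is 2 days after the start; 2 ÷ 11 = 0 remainder 2; since the remainder is 2, round up to i = 1. First occurrence in the window: #2 on Mar 14, 2067 (1×11 = 11 days in).
Jun 28, 2067 is 117 days after the start; 117 ÷ 11 = 10 remainder 7. Last occurrence in the window: #11 on Jun 21, 2067.
Occurrences #2 through #11: 10 in total.

10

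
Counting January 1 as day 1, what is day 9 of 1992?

9 into January → January 9.

1992-01-09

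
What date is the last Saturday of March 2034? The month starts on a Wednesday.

March 2034 begins on a Wednesday, so the first Saturday is March 4 (3 days later).
March 2034 has 31 days. Adding weeks: 4, 11, 18, 25 — the last one ≤ 31 is the 25th.

March 25, 2034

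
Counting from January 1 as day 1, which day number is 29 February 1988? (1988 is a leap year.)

Days in months before February: 31 = 31.
Plus 29 days into February → day 60.

60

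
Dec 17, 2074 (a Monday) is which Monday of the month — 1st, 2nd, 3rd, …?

3rd

Day 17 falls in week ⌈17/7⌉ of the month.
Days 1–7 hold the 1st Monday, 8–14 the 2nd, 15–21 the 3rd, 22–28 the 4th, 29–31 the 5th.
17 is in the range for the 3rd.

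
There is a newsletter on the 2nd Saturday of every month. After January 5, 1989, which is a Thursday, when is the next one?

January 14, 1989

January 1989 starts on a Sunday; its first Saturday is the 7th, so the 2nd Saturday is the 14th — January 14, 1989.
January 14, 1989 is after January 5, 1989, so that is the next one.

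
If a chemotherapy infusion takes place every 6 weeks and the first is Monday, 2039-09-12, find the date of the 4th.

The 4th occurrence is 3 intervals after the first: 3 × 42 = 126 days after 2039-09-12.
September has 30 days — 18 days to the end of September leaves 108.
October has 31 days (77 left).
November has 30 days (47 left).
December has 31 days (16 left).
16 days into January → 2040-01-16.

2040-01-16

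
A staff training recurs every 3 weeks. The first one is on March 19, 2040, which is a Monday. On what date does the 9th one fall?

September 3, 2040

The 9th occurrence is 8 intervals after the first: 8 × 21 = 168 days after March 19, 2040.
March has 31 days — 12 days to the end of March leaves 156.
April has 30 days (126 left).
May has 31 days (95 left).
June has 30 days (65 left).
July has 31 days (34 left).
August has 31 days (3 left).
3 days into September → September 3, 2040.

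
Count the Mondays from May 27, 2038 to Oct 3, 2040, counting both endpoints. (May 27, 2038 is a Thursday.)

May 27, 2038 is a Thursday; the first Monday on or after it is May 31, 2038 (4 days later).
From May 31, 2038 to Oct 3, 2040: 214 + 365 + 277 = 856 days (rest of 2038, 2039, to Oct 3, 2040 in 2040).
856 ÷ 7 = 122 full weeks with remainder 2, so 122 more Mondays after the first → 123.

123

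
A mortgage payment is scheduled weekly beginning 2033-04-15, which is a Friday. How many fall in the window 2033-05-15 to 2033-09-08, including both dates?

Occurrences land 7·i days after 2033-04-15 for i = 0, 1, 2, …
2033-05-15 is 30 days after the start; 30 ÷ 7 = 4 remainder 2; since the remainder is 2, round up to i = 5. First occurrence in the window: #6 on 2033-05-20 (5×7 = 35 days in).
2033-09-08 is 146 days after the start; 146 ÷ 7 = 20 remainder 6. Last occurrence in the window: #21 on 2033-09-02.
Occurrences #6 through #21: 16 in total.

16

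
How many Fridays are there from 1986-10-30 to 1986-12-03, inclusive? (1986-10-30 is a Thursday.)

1986-10-30 is a Thursday; the first Friday on or after it is 1986-10-31 (1 day later).
From 1986-10-31 to 1986-12-03: 0 + 30 + 3 = 33 days (rest of October, November, December).
33 ÷ 7 = 4 full weeks with remainder 5, so 4 more Fridays after the first → 5.

5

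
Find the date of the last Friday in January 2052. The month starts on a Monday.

26 January 2052

January 2052 begins on a Monday, so the first Friday is January 5 (4 days later).
January 2052 has 31 days. Adding weeks: 5, 12, 19, 26 — the last one ≤ 31 is the 26th.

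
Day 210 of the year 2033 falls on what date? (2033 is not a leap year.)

2033-07-29

January has 31 days (210 − 31 = 179 remain).
February has 28 days (179 − 28 = 151 remain).
March has 31 days (151 − 31 = 120 remain).
April has 30 days (120 − 30 = 90 remain).
May has 31 days (90 − 31 = 59 remain).
June has 30 days (59 − 30 = 29 remain).
29 into July → July 29.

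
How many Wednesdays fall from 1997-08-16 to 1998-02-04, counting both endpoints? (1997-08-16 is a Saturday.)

1997-08-16 is a Saturday; the first Wednesday on or after it is 1997-08-20 (4 days later).
From 1997-08-20 to 1998-02-04: 11 + 30 + 31 + 30 + 31 + 31 + 4 = 168 days (rest of August, September, October, November, December, January, February).
168 ÷ 7 = 24 full weeks with remainder 0, so 24 more Wednesdays after the first → 25.

25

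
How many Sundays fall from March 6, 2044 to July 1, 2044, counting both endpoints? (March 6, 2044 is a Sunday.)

17

March 6, 2044 is a Sunday; the first Sunday on or after it is March 6, 2044.
From March 6, 2044 to July 1, 2044: 25 + 30 + 31 + 30 + 1 = 117 days (rest of March, April, May, June, July).
117 ÷ 7 = 16 full weeks with remainder 5, so 16 more Sundays after the first → 17.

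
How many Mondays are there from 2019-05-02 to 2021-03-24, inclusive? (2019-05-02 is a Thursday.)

99

2019-05-02 is a Thursday; the first Monday on or after it is 2019-05-06 (4 days later).
From 2019-05-06 to 2021-03-24: 239 + 366 + 83 = 688 days (rest of 2019, 2020, to 2021-03-24 in 2021).
688 ÷ 7 = 98 full weeks with remainder 2, so 98 more Mondays after the first → 99.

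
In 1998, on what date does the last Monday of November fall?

November 1998 begins on a Sunday, so the first Monday is November 2 (1 day later).
November 1998 has 30 days. Adding weeks: 2, 9, 16, 23, 30 — the last one ≤ 30 is the 30th.

November 30, 1998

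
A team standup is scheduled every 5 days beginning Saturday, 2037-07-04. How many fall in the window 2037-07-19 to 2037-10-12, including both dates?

18

Occurrences land 5·i days after 2037-07-04 for i = 0, 1, 2, …
2037-07-19 is 15 days after the start; 15 ÷ 5 = 3 remainder 0. First occurrence in the window: #4 on 2037-07-19 (3×5 = 15 days in).
2037-10-12 is 100 days after the start; 100 ÷ 5 = 20 remainder 0. Last occurrence in the window: #21 on 2037-10-12.
Occurrences #4 through #21: 18 in total.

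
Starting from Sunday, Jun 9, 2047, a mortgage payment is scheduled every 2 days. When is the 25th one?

Jul 27, 2047

The 25th occurrence is 24 intervals after the first: 24 × 2 = 48 days after Jun 9, 2047.
Jun has 30 days — 21 days to the end of Jun leaves 27.
27 days into Jul → Jul 27, 2047.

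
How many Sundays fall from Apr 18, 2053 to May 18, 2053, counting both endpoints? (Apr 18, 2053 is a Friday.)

Apr 18, 2053 is a Friday; the first Sunday on or after it is Apr 20, 2053 (2 days later).
From Apr 20, 2053 to May 18, 2053: 10 + 18 = 28 days (rest of Apr, May).
28 ÷ 7 = 4 full weeks with remainder 0, so 4 more Sundays after the first → 5.

5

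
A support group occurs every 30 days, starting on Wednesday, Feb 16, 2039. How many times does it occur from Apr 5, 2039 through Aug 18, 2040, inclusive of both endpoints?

17

Occurrences land 30·i days after Feb 16, 2039 for i = 0, 1, 2, …
Apr 5, 2039 is 48 days after the start; 48 ÷ 30 = 1 remainder 18; since the remainder is 18, round up to i = 2. First occurrence in the window: #3 on Apr 17, 2039 (2×30 = 60 days in).
Aug 18, 2040 is 549 days after the start; 549 ÷ 30 = 18 remainder 9. Last occurrence in the window: #19 on Aug 9, 2040.
Occurrences #3 through #19: 17 in total.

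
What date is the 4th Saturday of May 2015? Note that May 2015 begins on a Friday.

May 2015 begins on a Friday, so the first Saturday is May 2 (1 day later).
The 4th Saturday is 3 weeks later: 2 + 21 = 23.

May 23, 2015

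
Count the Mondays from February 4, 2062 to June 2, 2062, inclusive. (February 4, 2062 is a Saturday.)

17

February 4, 2062 is a Saturday; the first Monday on or after it is February 6, 2062 (2 days later).
From February 6, 2062 to June 2, 2062: 22 + 31 + 30 + 31 + 2 = 116 days (rest of February, March, April, May, June).
116 ÷ 7 = 16 full weeks with remainder 4, so 16 more Mondays after the first → 17.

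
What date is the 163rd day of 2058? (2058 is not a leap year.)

2058-06-12

January has 31 days (163 − 31 = 132 remain).
February has 28 days (132 − 28 = 104 remain).
March has 31 days (104 − 31 = 73 remain).
April has 30 days (73 − 30 = 43 remain).
May has 31 days (43 − 31 = 12 remain).
12 into June → June 12.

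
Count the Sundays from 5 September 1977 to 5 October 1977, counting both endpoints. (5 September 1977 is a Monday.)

4

5 September 1977 is a Monday; the first Sunday on or after it is 11 September 1977 (6 days later).
From 11 September 1977 to 5 October 1977: 19 + 5 = 24 days (rest of September, October).
24 ÷ 7 = 3 full weeks with remainder 3, so 3 more Sundays after the first → 4.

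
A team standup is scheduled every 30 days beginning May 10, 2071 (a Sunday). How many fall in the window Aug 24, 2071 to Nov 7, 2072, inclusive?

Occurrences land 30·i days after May 10, 2071 for i = 0, 1, 2, …
Aug 24, 2071 is 106 days after the start; 106 ÷ 30 = 3 remainder 16; since the remainder is 16, round up to i = 4. First occurrence in the window: #5 on Sep 7, 2071 (4×30 = 120 days in).
Nov 7, 2072 is 547 days after the start; 547 ÷ 30 = 18 remainder 7. Last occurrence in the window: #19 on Oct 31, 2072.
Occurrences #5 through #19: 15 in total.

15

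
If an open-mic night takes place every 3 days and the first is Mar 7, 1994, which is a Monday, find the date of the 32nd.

The 32nd occurrence is 31 intervals after the first: 31 × 3 = 93 days after Mar 7, 1994.
Mar has 31 days — 24 days to the end of Mar leaves 69.
Apr has 30 days (39 left).
May has 31 days (8 left).
8 days into Jun → Jun 8, 1994.

Jun 8, 1994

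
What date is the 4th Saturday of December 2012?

The first Saturday of December 2012 is December 1.
The 4th Saturday is 3 weeks later: 1 + 21 = 22.

December 22, 2012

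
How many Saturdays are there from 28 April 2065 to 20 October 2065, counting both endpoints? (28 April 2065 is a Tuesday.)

25

28 April 2065 is a Tuesday; the first Saturday on or after it is 2 May 2065 (4 days later).
From 2 May 2065 to 20 October 2065: 29 + 30 + 31 + 31 + 30 + 20 = 171 days (rest of May, June, July, August, September, October).
171 ÷ 7 = 24 full weeks with remainder 3, so 24 more Saturdays after the first → 25.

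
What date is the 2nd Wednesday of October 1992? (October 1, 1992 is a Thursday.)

1992-10-14

October 1992 begins on a Thursday, so the first Wednesday is October 7 (6 days later).
The 2nd Wednesday is 1 weeks later: 7 + 7 = 14.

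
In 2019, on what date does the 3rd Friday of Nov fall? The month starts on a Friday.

Nov 15, 2019

Nov 2019 begins on a Friday, so the first Friday is Nov 1.
The 3rd Friday is 2 weeks later: 1 + 14 = 15.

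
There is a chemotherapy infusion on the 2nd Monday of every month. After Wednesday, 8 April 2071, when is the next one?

April 2071 starts on a Wednesday; its first Monday is the 6th, so the 2nd Monday is the 13th — 13 April 2071.
13 April 2071 is after 8 April 2071, so that is the next one.

13 April 2071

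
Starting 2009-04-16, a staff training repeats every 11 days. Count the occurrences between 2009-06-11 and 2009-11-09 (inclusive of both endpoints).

Occurrences land 11·i days after 2009-04-16 for i = 0, 1, 2, …
2009-06-11 is 56 days after the start; 56 ÷ 11 = 5 remainder 1; since the remainder is 1, round up to i = 6. First occurrence in the window: #7 on 2009-06-21 (6×11 = 66 days in).
2009-11-09 is 207 days after the start; 207 ÷ 11 = 18 remainder 9. Last occurrence in the window: #19 on 2009-10-31.
Occurrences #7 through #19: 13 in total.

13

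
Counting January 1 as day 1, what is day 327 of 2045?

November 23, 2045

January has 31 days (327 − 31 = 296 remain).
February has 28 days (296 − 28 = 268 remain).
March has 31 days (268 − 31 = 237 remain).
April has 30 days (237 − 30 = 207 remain).
May has 31 days (207 − 31 = 176 remain).
June has 30 days (176 − 30 = 146 remain).
July has 31 days (146 − 31 = 115 remain).
August has 31 days (115 − 31 = 84 remain).
September has 30 days (84 − 30 = 54 remain).
October has 31 days (54 − 31 = 23 remain).
23 into November → November 23.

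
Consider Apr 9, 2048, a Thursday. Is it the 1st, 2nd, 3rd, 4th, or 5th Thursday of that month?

2nd

Day 9 falls in week ⌈9/7⌉ of the month.
Days 1–7 hold the 1st Thursday, 8–14 the 2nd, 15–21 the 3rd, 22–28 the 4th, 29–31 the 5th.
9 is in the range for the 2nd.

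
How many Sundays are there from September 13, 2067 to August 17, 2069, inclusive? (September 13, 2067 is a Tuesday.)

100

September 13, 2067 is a Tuesday; the first Sunday on or after it is September 18, 2067 (5 days later).
From September 18, 2067 to August 17, 2069: 104 + 366 + 229 = 699 days (rest of 2067, 2068, to August 17, 2069 in 2069).
699 ÷ 7 = 99 full weeks with remainder 6, so 99 more Sundays after the first → 100.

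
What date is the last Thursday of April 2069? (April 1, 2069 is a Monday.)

April 2069 begins on a Monday, so the first Thursday is April 4 (3 days later).
April 2069 has 30 days. Adding weeks: 4, 11, 18, 25 — the last one ≤ 30 is the 25th.

25 April 2069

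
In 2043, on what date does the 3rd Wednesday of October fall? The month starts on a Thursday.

21 October 2043

October 2043 begins on a Thursday, so the first Wednesday is October 7 (6 days later).
The 3rd Wednesday is 2 weeks later: 7 + 14 = 21.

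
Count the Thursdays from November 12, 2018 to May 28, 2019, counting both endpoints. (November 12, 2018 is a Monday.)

November 12, 2018 is a Monday; the first Thursday on or after it is November 15, 2018 (3 days later).
From November 15, 2018 to May 28, 2019: 15 + 31 + 31 + 28 + 31 + 30 + 28 = 194 days (rest of November, December, January, February, March, April, May).
194 ÷ 7 = 27 full weeks with remainder 5, so 27 more Thursdays after the first → 28.

28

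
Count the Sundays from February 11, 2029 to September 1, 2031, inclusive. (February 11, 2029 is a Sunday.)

134

February 11, 2029 is a Sunday; the first Sunday on or after it is February 11, 2029.
From February 11, 2029 to September 1, 2031: 323 + 365 + 244 = 932 days (rest of 2029, 2030, to September 1, 2031 in 2031).
932 ÷ 7 = 133 full weeks with remainder 1, so 133 more Sundays after the first → 134.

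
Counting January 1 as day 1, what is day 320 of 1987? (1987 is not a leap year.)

16 November 1987

January has 31 days (320 − 31 = 289 remain).
February has 28 days (289 − 28 = 261 remain).
March has 31 days (261 − 31 = 230 remain).
April has 30 days (230 − 30 = 200 remain).
May has 31 days (200 − 31 = 169 remain).
June has 30 days (169 − 30 = 139 remain).
July has 31 days (139 − 31 = 108 remain).
August has 31 days (108 − 31 = 77 remain).
September has 30 days (77 − 30 = 47 remain).
October has 31 days (47 − 31 = 16 remain).
16 into November → November 16.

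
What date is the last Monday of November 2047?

November 2047 begins on a Friday, so the first Monday is November 4 (3 days later).
November 2047 has 30 days. Adding weeks: 4, 11, 18, 25 — the last one ≤ 30 is the 25th.

25 November 2047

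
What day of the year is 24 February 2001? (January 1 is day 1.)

Days in months before February: 31 = 31.
Plus 24 days into February → day 55.

55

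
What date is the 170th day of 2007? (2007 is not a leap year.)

Jan has 31 days (170 − 31 = 139 remain).
Feb has 28 days (139 − 28 = 111 remain).
Mar has 31 days (111 − 31 = 80 remain).
Apr has 30 days (80 − 30 = 50 remain).
May has 31 days (50 − 31 = 19 remain).
19 into Jun → Jun 19.

Jun 19, 2007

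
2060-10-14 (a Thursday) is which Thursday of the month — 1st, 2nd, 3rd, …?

Day 14 falls in week ⌈14/7⌉ of the month.
Days 1–7 hold the 1st Thursday, 8–14 the 2nd, 15–21 the 3rd, 22–28 the 4th, 29–31 the 5th.
14 is in the range for the 2nd.

2nd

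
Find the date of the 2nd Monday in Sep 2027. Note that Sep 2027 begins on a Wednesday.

Sep 13, 2027

Sep 2027 begins on a Wednesday, so the first Monday is Sep 6 (5 days later).
The 2nd Monday is 1 weeks later: 6 + 7 = 13.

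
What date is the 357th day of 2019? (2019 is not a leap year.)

Dec 23, 2019

Jan has 31 days (357 − 31 = 326 remain).
Feb has 28 days (326 − 28 = 298 remain).
Mar has 31 days (298 − 31 = 267 remain).
Apr has 30 days (267 − 30 = 237 remain).
May has 31 days (237 − 31 = 206 remain).
Jun has 30 days (206 − 30 = 176 remain).
Jul has 31 days (176 − 31 = 145 remain).
Aug has 31 days (145 − 31 = 114 remain).
Sep has 30 days (114 − 30 = 84 remain).
Oct has 31 days (84 − 31 = 53 remain).
Nov has 30 days (53 − 30 = 23 remain).
23 into Dec → Dec 23.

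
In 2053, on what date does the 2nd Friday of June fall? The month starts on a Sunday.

13 June 2053

June 2053 begins on a Sunday, so the first Friday is June 6 (5 days later).
The 2nd Friday is 1 weeks later: 6 + 7 = 13.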